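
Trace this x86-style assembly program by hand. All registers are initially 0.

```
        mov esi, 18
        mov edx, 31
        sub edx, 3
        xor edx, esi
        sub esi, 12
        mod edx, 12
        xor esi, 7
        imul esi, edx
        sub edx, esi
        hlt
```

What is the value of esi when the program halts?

esi=18
edx=31
edx=31-3=28
edx=28^18=14
esi=18-12=6
edx=14%12=2
esi=6^7=1
esi=1*2=2
edx=2-2=0
halt.

2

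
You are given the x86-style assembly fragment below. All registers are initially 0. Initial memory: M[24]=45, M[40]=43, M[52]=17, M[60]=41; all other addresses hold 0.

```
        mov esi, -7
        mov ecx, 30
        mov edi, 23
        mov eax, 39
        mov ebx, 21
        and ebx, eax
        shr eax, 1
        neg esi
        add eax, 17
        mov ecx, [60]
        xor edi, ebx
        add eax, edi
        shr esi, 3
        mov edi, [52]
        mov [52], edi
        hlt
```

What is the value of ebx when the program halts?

5

mov esi, -7 → esi=-7
mov ecx, 30 → ecx=30
mov edi, 23 → edi=23
mov eax, 39 → eax=39
mov ebx, 21 → ebx=21
and ebx, eax → ebx=21&39=5
shr eax, 1 → eax=39>>1=19
neg esi → esi=-(-7)=7
add eax, 17 → eax=19+17=36
mov ecx, [60] → ecx=M[60]=41
xor edi, ebx → edi=23^5=18
add eax, edi → eax=36+18=54
shr esi, 3 → esi=7>>3=0
mov edi, [52] → edi=M[52]=17
mov [52], edi → M[52]=17
halt.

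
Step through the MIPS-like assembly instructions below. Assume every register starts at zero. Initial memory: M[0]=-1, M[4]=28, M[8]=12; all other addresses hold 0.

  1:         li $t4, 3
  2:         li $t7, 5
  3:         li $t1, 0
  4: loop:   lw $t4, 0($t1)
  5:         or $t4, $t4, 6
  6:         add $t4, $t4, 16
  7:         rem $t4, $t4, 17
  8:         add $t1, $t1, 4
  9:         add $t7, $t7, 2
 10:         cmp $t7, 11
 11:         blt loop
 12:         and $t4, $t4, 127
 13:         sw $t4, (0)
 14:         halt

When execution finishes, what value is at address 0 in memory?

13

li $t4, 3 → $t4=3
li $t7, 5 → $t7=5
li $t1, 0 → $t1=0
lw $t4, 0($t1) → $t4=M[0]=-1
or $t4, $t4, 6 → $t4=(-1)|6=-1
add $t4, $t4, 16 → $t4=(-1)+16=15
rem $t4, $t4, 17 → $t4=15%17=15
add $t1, $t1, 4 → $t1=0+4=4
add $t7, $t7, 2 → $t7=5+2=7
cmp $t7, 11  (cmp 7,11)
blt loop: taken
lw $t4, 0($t1) → $t4=M[4]=28
or $t4, $t4, 6 → $t4=28|6=30
add $t4, $t4, 16 → $t4=30+16=46
rem $t4, $t4, 17 → $t4=46%17=12
add $t1, $t1, 4 → $t1=4+4=8
add $t7, $t7, 2 → $t7=7+2=9
cmp $t7, 11  (cmp 9,11)
blt loop: taken
lw $t4, 0($t1) → $t4=M[8]=12
or $t4, $t4, 6 → $t4=12|6=14
add $t4, $t4, 16 → $t4=14+16=30
rem $t4, $t4, 17 → $t4=30%17=13
add $t1, $t1, 4 → $t1=8+4=12
add $t7, $t7, 2 → $t7=9+2=11
cmp $t7, 11  (cmp 11,11)
blt loop: not taken
and $t4, $t4, 127 → $t4=13&127=13
sw $t4, (0) → M[0]=13
halt.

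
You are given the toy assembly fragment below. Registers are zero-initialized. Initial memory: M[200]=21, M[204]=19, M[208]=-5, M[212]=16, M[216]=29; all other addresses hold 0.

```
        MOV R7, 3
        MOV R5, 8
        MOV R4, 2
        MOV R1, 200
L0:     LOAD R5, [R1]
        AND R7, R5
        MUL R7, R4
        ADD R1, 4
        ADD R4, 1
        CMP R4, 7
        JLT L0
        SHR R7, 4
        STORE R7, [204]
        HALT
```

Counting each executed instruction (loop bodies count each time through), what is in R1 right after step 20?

after MOV R7, 3: R7=3
after MOV R5, 8: R5=8
after MOV R4, 2: R4=2
after MOV R1, 200: R1=200
after LOAD R5, [R1]: R5=M[200]=21
after AND R7, R5: R7=3&21=1
after MUL R7, R4: R7=1*2=2
after ADD R1, 4: R1=200+4=204
after ADD R4, 1: R4=2+1=3
CMP R4, 7  (cmp 3,7)
JLT L0: taken
after LOAD R5, [R1]: R5=M[204]=19
after AND R7, R5: R7=2&19=2
after MUL R7, R4: R7=2*3=6
after ADD R1, 4: R1=204+4=208
after ADD R4, 1: R4=3+1=4
CMP R4, 7  (cmp 4,7)
JLT L0: taken
after LOAD R5, [R1]: R5=M[208]=-5
after AND R7, R5: R7=6&(-5)=2
After step 20: R1 = 208.

208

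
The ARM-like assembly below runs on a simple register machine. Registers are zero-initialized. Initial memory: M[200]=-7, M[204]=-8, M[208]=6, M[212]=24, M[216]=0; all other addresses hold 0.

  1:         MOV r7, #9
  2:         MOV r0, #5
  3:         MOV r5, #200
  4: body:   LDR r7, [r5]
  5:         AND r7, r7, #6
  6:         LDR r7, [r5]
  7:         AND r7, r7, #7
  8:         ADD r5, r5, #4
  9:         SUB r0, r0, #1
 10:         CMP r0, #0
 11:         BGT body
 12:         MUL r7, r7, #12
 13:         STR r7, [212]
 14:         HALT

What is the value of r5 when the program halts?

r7=9
r0=5
r5=200
r7=M[200]=-7
r7=(-7)&6=0
r7=M[200]=-7
r7=(-7)&7=1
r5=200+4=204
r0=5-1=4
CMP r0, #0  (cmp 4,0)
BGT body: taken
r7=M[204]=-8
r7=(-8)&6=0
r7=M[204]=-8
r7=(-8)&7=0
r5=204+4=208
r0=4-1=3
CMP r0, #0  (cmp 3,0)
BGT body: taken
r7=M[208]=6
r7=6&6=6
r7=M[208]=6
r7=6&7=6
r5=208+4=212
r0=3-1=2
CMP r0, #0  (cmp 2,0)
BGT body: taken
r7=M[212]=24
r7=24&6=0
r7=M[212]=24
r7=24&7=0
r5=212+4=216
r0=2-1=1
CMP r0, #0  (cmp 1,0)
BGT body: taken
r7=M[216]=0
r7=0&6=0
r7=M[216]=0
r7=0&7=0
r5=216+4=220
r0=1-1=0
CMP r0, #0  (cmp 0,0)
BGT body: not taken
r7=0*12=0
STR r7, [212] → M[212]=0
halt.

220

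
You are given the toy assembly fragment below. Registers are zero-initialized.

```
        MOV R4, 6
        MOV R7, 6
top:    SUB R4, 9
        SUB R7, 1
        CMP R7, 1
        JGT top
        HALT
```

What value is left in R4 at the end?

-39

R4=6
R7=6
R4=6-9=-3
R7=6-1=5
CMP R7, 1  (cmp 5,1)
JGT top: taken
R4=(-3)-9=-12
R7=5-1=4
CMP R7, 1  (cmp 4,1)
JGT top: taken
R4=(-12)-9=-21
R7=4-1=3
CMP R7, 1  (cmp 3,1)
JGT top: taken
R4=(-21)-9=-30
R7=3-1=2
CMP R7, 1  (cmp 2,1)
JGT top: taken
R4=(-30)-9=-39
R7=2-1=1
CMP R7, 1  (cmp 1,1)
JGT top: not taken
halt.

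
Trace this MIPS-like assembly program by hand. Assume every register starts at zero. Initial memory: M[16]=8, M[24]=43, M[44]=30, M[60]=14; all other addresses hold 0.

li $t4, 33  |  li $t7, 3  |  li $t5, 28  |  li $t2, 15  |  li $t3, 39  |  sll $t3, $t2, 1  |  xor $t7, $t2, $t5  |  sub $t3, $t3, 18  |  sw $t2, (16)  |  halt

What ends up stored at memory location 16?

li $t4, 33 → $t4=33
li $t7, 3 → $t7=3
li $t5, 28 → $t5=28
li $t2, 15 → $t2=15
li $t3, 39 → $t3=39
sll $t3, $t2, 1 → $t3=15<<1=30
xor $t7, $t2, $t5 → $t7=15^28=19
sub $t3, $t3, 18 → $t3=30-18=12
sw $t2, (16) → M[16]=15
halt.

15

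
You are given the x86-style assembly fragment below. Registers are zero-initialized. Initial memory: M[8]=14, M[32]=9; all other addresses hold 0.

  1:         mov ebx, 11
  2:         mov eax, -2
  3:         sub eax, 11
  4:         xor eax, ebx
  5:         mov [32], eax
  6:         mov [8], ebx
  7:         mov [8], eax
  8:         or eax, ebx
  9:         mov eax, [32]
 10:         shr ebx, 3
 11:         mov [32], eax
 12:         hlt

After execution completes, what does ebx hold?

1

after mov ebx, 11: ebx=11
after mov eax, -2: eax=-2
after sub eax, 11: eax=(-2)-11=-13
after xor eax, ebx: eax=(-13)^11=-8
mov [32], eax → M[32]=-8
mov [8], ebx → M[8]=11
mov [8], eax → M[8]=-8
after or eax, ebx: eax=(-8)|11=-5
after mov eax, [32]: eax=M[32]=-8
after shr ebx, 3: ebx=11>>3=1
mov [32], eax → M[32]=-8
halt.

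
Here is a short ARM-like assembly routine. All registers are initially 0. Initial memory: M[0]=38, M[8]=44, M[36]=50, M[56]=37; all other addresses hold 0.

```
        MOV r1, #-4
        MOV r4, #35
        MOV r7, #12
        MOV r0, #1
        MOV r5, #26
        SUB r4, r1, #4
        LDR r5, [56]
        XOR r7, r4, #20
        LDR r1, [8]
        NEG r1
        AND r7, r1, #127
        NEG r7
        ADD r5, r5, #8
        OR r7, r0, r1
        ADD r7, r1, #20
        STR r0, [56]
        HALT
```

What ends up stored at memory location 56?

after MOV r1, #-4: r1=-4
after MOV r4, #35: r4=35
after MOV r7, #12: r7=12
after MOV r0, #1: r0=1
after MOV r5, #26: r5=26
after SUB r4, r1, #4: r4=(-4)-4=-8
after LDR r5, [56]: r5=M[56]=37
after XOR r7, r4, #20: r7=(-8)^20=-20
after LDR r1, [8]: r1=M[8]=44
after NEG r1: r1=-(44)=-44
after AND r7, r1, #127: r7=(-44)&127=84
after NEG r7: r7=-(84)=-84
after ADD r5, r5, #8: r5=37+8=45
after OR r7, r0, r1: r7=1|(-44)=-43
after ADD r7, r1, #20: r7=(-44)+20=-24
STR r0, [56] → M[56]=1
halt.

1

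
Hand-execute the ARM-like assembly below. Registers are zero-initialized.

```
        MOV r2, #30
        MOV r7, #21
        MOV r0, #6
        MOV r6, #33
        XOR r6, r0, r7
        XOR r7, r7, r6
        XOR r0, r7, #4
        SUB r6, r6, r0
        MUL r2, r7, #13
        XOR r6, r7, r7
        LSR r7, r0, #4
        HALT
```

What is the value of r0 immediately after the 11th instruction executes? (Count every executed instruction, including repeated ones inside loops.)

after MOV r2, #30: r2=30
after MOV r7, #21: r7=21
after MOV r0, #6: r0=6
after MOV r6, #33: r6=33
after XOR r6, r0, r7: r6=6^21=19
after XOR r7, r7, r6: r7=21^19=6
after XOR r0, r7, #4: r0=6^4=2
after SUB r6, r6, r0: r6=19-2=17
after MUL r2, r7, #13: r2=6*13=78
after XOR r6, r7, r7: r6=6^6=0
after LSR r7, r0, #4: r7=2>>4=0
After step 11: r0 = 2.

2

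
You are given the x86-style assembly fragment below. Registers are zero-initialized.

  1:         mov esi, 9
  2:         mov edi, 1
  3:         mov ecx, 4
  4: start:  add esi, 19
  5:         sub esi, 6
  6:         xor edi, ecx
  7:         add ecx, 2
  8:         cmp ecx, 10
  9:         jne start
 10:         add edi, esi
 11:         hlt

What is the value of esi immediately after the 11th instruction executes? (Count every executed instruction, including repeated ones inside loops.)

esi=9
edi=1
ecx=4
esi=9+19=28
esi=28-6=22
edi=1^4=5
ecx=4+2=6
cmp ecx, 10  (cmp 6,10)
jne start: taken
esi=22+19=41
esi=41-6=35
After step 11: esi = 35.

35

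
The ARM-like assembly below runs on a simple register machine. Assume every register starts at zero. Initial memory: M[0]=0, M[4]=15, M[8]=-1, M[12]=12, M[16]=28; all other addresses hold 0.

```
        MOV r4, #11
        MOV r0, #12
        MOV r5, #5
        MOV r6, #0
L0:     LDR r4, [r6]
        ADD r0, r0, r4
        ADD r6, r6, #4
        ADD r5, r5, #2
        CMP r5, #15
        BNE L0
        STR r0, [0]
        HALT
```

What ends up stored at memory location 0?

66

MOV r4, #11 → r4=11
MOV r0, #12 → r0=12
MOV r5, #5 → r5=5
MOV r6, #0 → r6=0
LDR r4, [r6] → r4=M[0]=0
ADD r0, r0, r4 → r0=12+0=12
ADD r6, r6, #4 → r6=0+4=4
ADD r5, r5, #2 → r5=5+2=7
CMP r5, #15  (cmp 7,15)
BNE L0: taken
LDR r4, [r6] → r4=M[4]=15
ADD r0, r0, r4 → r0=12+15=27
ADD r6, r6, #4 → r6=4+4=8
ADD r5, r5, #2 → r5=7+2=9
CMP r5, #15  (cmp 9,15)
BNE L0: taken
LDR r4, [r6] → r4=M[8]=-1
ADD r0, r0, r4 → r0=27+(-1)=26
ADD r6, r6, #4 → r6=8+4=12
ADD r5, r5, #2 → r5=9+2=11
CMP r5, #15  (cmp 11,15)
BNE L0: taken
LDR r4, [r6] → r4=M[12]=12
ADD r0, r0, r4 → r0=26+12=38
ADD r6, r6, #4 → r6=12+4=16
ADD r5, r5, #2 → r5=11+2=13
CMP r5, #15  (cmp 13,15)
BNE L0: taken
LDR r4, [r6] → r4=M[16]=28
ADD r0, r0, r4 → r0=38+28=66
ADD r6, r6, #4 → r6=16+4=20
ADD r5, r5, #2 → r5=13+2=15
CMP r5, #15  (cmp 15,15)
BNE L0: not taken
STR r0, [0] → M[0]=66
halt.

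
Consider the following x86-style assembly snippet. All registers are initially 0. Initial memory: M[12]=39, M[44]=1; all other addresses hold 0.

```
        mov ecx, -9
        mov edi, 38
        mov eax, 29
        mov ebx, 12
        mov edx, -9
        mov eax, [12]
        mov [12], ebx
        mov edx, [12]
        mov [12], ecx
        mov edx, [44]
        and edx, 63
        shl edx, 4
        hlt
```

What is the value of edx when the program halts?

16

after mov ecx, -9: ecx=-9
after mov edi, 38: edi=38
after mov eax, 29: eax=29
after mov ebx, 12: ebx=12
after mov edx, -9: edx=-9
after mov eax, [12]: eax=M[12]=39
mov [12], ebx → M[12]=12
after mov edx, [12]: edx=M[12]=12
mov [12], ecx → M[12]=-9
after mov edx, [44]: edx=M[44]=1
after and edx, 63: edx=1&63=1
after shl edx, 4: edx=1<<4=16
halt.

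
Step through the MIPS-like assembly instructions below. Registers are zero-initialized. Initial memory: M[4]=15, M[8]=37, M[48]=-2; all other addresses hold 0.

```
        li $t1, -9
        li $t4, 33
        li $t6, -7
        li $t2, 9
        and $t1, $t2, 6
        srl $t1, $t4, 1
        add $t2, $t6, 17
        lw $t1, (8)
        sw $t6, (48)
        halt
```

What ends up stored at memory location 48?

li $t1, -9 → $t1=-9
li $t4, 33 → $t4=33
li $t6, -7 → $t6=-7
li $t2, 9 → $t2=9
and $t1, $t2, 6 → $t1=9&6=0
srl $t1, $t4, 1 → $t1=33>>1=16
add $t2, $t6, 17 → $t2=(-7)+17=10
lw $t1, (8) → $t1=M[8]=37
sw $t6, (48) → M[48]=-7
halt.

-7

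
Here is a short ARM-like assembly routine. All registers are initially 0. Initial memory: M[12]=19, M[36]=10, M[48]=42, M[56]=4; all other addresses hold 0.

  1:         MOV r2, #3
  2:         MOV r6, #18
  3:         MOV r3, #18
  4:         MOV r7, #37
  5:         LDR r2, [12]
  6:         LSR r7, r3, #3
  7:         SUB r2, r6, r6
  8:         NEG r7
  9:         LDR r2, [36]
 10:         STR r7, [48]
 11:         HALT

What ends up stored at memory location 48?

-2

MOV r2, #3 → r2=3
MOV r6, #18 → r6=18
MOV r3, #18 → r3=18
MOV r7, #37 → r7=37
LDR r2, [12] → r2=M[12]=19
LSR r7, r3, #3 → r7=18>>3=2
SUB r2, r6, r6 → r2=18-18=0
NEG r7 → r7=-(2)=-2
LDR r2, [36] → r2=M[36]=10
STR r7, [48] → M[48]=-2
halt.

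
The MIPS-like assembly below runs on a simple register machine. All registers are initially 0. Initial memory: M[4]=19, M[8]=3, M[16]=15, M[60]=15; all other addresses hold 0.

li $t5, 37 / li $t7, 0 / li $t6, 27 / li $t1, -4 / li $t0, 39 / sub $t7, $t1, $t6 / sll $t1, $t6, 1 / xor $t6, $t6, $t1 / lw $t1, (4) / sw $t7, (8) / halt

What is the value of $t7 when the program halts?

after li $t5, 37: $t5=37
after li $t7, 0: $t7=0
after li $t6, 27: $t6=27
after li $t1, -4: $t1=-4
after li $t0, 39: $t0=39
after sub $t7, $t1, $t6: $t7=(-4)-27=-31
after sll $t1, $t6, 1: $t1=27<<1=54
after xor $t6, $t6, $t1: $t6=27^54=45
after lw $t1, (4): $t1=M[4]=19
sw $t7, (8) → M[8]=-31
halt.

-31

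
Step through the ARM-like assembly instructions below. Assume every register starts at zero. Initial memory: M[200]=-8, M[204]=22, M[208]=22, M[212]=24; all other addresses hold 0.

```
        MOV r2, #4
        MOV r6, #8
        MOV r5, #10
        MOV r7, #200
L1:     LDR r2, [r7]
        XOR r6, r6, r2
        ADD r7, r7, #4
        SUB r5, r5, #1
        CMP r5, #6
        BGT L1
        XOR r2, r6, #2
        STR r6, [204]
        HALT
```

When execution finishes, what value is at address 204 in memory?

-24

r2=4
r6=8
r5=10
r7=200
r2=M[200]=-8
r6=8^(-8)=-16
r7=200+4=204
r5=10-1=9
CMP r5, #6  (cmp 9,6)
BGT L1: taken
r2=M[204]=22
r6=(-16)^22=-26
r7=204+4=208
r5=9-1=8
CMP r5, #6  (cmp 8,6)
BGT L1: taken
r2=M[208]=22
r6=(-26)^22=-16
r7=208+4=212
r5=8-1=7
CMP r5, #6  (cmp 7,6)
BGT L1: taken
r2=M[212]=24
r6=(-16)^24=-24
r7=212+4=216
r5=7-1=6
CMP r5, #6  (cmp 6,6)
BGT L1: not taken
r2=(-24)^2=-22
STR r6, [204] → M[204]=-24
halt.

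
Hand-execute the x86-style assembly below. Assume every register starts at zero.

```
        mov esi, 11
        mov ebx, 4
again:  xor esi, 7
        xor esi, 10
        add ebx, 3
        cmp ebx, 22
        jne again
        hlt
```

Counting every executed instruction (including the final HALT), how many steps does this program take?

33

esi=11
ebx=4
esi=11^7=12
esi=12^10=6
ebx=4+3=7
cmp ebx, 22  (cmp 7,22)
jne again: taken
esi=6^7=1
esi=1^10=11
ebx=7+3=10
cmp ebx, 22  (cmp 10,22)
jne again: taken
esi=11^7=12
esi=12^10=6
ebx=10+3=13
cmp ebx, 22  (cmp 13,22)
jne again: taken
esi=6^7=1
esi=1^10=11
ebx=13+3=16
cmp ebx, 22  (cmp 16,22)
jne again: taken
esi=11^7=12
esi=12^10=6
ebx=16+3=19
cmp ebx, 22  (cmp 19,22)
jne again: taken
esi=6^7=1
esi=1^10=11
ebx=19+3=22
cmp ebx, 22  (cmp 22,22)
jne again: not taken
halt.
Total executed instructions: 33.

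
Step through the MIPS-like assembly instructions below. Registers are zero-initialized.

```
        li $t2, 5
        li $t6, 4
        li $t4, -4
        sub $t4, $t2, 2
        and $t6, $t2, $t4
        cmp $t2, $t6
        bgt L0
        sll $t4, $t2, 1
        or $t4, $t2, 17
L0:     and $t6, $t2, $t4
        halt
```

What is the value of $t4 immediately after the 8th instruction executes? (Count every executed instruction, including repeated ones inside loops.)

3

li $t2, 5 → $t2=5
li $t6, 4 → $t6=4
li $t4, -4 → $t4=-4
sub $t4, $t2, 2 → $t4=5-2=3
and $t6, $t2, $t4 → $t6=5&3=1
cmp $t2, $t6  (cmp 5,1)
bgt L0: taken
and $t6, $t2, $t4 → $t6=5&3=1
After step 8: $t4 = 3.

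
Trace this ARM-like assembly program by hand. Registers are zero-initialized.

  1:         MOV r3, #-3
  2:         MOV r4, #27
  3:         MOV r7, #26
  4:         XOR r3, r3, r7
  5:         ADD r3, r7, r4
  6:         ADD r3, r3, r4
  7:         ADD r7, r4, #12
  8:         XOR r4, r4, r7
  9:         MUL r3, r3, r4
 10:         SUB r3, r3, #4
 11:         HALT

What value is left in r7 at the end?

r3=-3
r4=27
r7=26
r3=(-3)^26=-25
r3=26+27=53
r3=53+27=80
r7=27+12=39
r4=27^39=60
r3=80*60=4800
r3=4800-4=4796
halt.

39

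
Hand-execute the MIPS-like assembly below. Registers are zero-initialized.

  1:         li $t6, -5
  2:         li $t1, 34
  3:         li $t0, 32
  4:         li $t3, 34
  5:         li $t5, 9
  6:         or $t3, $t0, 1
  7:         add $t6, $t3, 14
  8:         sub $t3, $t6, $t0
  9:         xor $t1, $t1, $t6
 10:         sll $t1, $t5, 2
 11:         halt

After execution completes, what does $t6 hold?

$t6=-5
$t1=34
$t0=32
$t3=34
$t5=9
$t3=32|1=33
$t6=33+14=47
$t3=47-32=15
$t1=34^47=13
$t1=9<<2=36
halt.

47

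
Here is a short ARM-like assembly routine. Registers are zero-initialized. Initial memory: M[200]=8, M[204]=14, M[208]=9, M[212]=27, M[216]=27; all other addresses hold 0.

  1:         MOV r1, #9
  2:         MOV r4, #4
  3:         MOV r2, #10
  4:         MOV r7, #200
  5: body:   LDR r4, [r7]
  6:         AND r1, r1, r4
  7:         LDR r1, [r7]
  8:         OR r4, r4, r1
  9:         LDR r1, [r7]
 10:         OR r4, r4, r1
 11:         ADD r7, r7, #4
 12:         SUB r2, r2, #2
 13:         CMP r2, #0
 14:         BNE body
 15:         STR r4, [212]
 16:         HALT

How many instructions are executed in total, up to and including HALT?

56

MOV r1, #9 → r1=9
MOV r4, #4 → r4=4
MOV r2, #10 → r2=10
MOV r7, #200 → r7=200
LDR r4, [r7] → r4=M[200]=8
AND r1, r1, r4 → r1=9&8=8
LDR r1, [r7] → r1=M[200]=8
OR r4, r4, r1 → r4=8|8=8
LDR r1, [r7] → r1=M[200]=8
OR r4, r4, r1 → r4=8|8=8
ADD r7, r7, #4 → r7=200+4=204
SUB r2, r2, #2 → r2=10-2=8
CMP r2, #0  (cmp 8,0)
BNE body: taken
LDR r4, [r7] → r4=M[204]=14
AND r1, r1, r4 → r1=8&14=8
LDR r1, [r7] → r1=M[204]=14
OR r4, r4, r1 → r4=14|14=14
LDR r1, [r7] → r1=M[204]=14
OR r4, r4, r1 → r4=14|14=14
ADD r7, r7, #4 → r7=204+4=208
SUB r2, r2, #2 → r2=8-2=6
CMP r2, #0  (cmp 6,0)
BNE body: taken
LDR r4, [r7] → r4=M[208]=9
AND r1, r1, r4 → r1=14&9=8
LDR r1, [r7] → r1=M[208]=9
OR r4, r4, r1 → r4=9|9=9
LDR r1, [r7] → r1=M[208]=9
OR r4, r4, r1 → r4=9|9=9
ADD r7, r7, #4 → r7=208+4=212
SUB r2, r2, #2 → r2=6-2=4
CMP r2, #0  (cmp 4,0)
BNE body: taken
LDR r4, [r7] → r4=M[212]=27
AND r1, r1, r4 → r1=9&27=9
LDR r1, [r7] → r1=M[212]=27
OR r4, r4, r1 → r4=27|27=27
LDR r1, [r7] → r1=M[212]=27
OR r4, r4, r1 → r4=27|27=27
ADD r7, r7, #4 → r7=212+4=216
SUB r2, r2, #2 → r2=4-2=2
CMP r2, #0  (cmp 2,0)
BNE body: taken
LDR r4, [r7] → r4=M[216]=27
AND r1, r1, r4 → r1=27&27=27
LDR r1, [r7] → r1=M[216]=27
OR r4, r4, r1 → r4=27|27=27
LDR r1, [r7] → r1=M[216]=27
OR r4, r4, r1 → r4=27|27=27
ADD r7, r7, #4 → r7=216+4=220
SUB r2, r2, #2 → r2=2-2=0
CMP r2, #0  (cmp 0,0)
BNE body: not taken
STR r4, [212] → M[212]=27
halt.
Total executed instructions: 56.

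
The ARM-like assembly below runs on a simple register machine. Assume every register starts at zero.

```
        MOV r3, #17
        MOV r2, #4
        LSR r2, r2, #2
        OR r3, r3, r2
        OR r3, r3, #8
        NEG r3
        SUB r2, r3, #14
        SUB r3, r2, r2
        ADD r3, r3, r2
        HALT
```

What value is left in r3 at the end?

after MOV r3, #17: r3=17
after MOV r2, #4: r2=4
after LSR r2, r2, #2: r2=4>>2=1
after OR r3, r3, r2: r3=17|1=17
after OR r3, r3, #8: r3=17|8=25
after NEG r3: r3=-(25)=-25
after SUB r2, r3, #14: r2=(-25)-14=-39
after SUB r3, r2, r2: r3=(-39)-(-39)=0
after ADD r3, r3, r2: r3=0+(-39)=-39
halt.

-39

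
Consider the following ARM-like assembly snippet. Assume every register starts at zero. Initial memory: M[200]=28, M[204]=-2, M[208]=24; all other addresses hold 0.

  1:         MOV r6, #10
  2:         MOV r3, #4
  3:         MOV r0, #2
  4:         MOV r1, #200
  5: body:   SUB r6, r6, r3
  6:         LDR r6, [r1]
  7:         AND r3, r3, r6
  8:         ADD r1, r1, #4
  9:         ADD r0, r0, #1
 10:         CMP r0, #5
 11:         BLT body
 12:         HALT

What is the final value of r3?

MOV r6, #10 → r6=10
MOV r3, #4 → r3=4
MOV r0, #2 → r0=2
MOV r1, #200 → r1=200
SUB r6, r6, r3 → r6=10-4=6
LDR r6, [r1] → r6=M[200]=28
AND r3, r3, r6 → r3=4&28=4
ADD r1, r1, #4 → r1=200+4=204
ADD r0, r0, #1 → r0=2+1=3
CMP r0, #5  (cmp 3,5)
BLT body: taken
SUB r6, r6, r3 → r6=28-4=24
LDR r6, [r1] → r6=M[204]=-2
AND r3, r3, r6 → r3=4&(-2)=4
ADD r1, r1, #4 → r1=204+4=208
ADD r0, r0, #1 → r0=3+1=4
CMP r0, #5  (cmp 4,5)
BLT body: taken
SUB r6, r6, r3 → r6=(-2)-4=-6
LDR r6, [r1] → r6=M[208]=24
AND r3, r3, r6 → r3=4&24=0
ADD r1, r1, #4 → r1=208+4=212
ADD r0, r0, #1 → r0=4+1=5
CMP r0, #5  (cmp 5,5)
BLT body: not taken
halt.

0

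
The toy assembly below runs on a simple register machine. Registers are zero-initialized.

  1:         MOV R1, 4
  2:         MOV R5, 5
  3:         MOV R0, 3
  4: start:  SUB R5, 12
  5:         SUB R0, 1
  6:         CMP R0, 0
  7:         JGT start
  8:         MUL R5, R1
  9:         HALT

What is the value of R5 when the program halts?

-124

MOV R1, 4 → R1=4
MOV R5, 5 → R5=5
MOV R0, 3 → R0=3
SUB R5, 12 → R5=5-12=-7
SUB R0, 1 → R0=3-1=2
CMP R0, 0  (cmp 2,0)
JGT start: taken
SUB R5, 12 → R5=(-7)-12=-19
SUB R0, 1 → R0=2-1=1
CMP R0, 0  (cmp 1,0)
JGT start: taken
SUB R5, 12 → R5=(-19)-12=-31
SUB R0, 1 → R0=1-1=0
CMP R0, 0  (cmp 0,0)
JGT start: not taken
MUL R5, R1 → R5=(-31)*4=-124
halt.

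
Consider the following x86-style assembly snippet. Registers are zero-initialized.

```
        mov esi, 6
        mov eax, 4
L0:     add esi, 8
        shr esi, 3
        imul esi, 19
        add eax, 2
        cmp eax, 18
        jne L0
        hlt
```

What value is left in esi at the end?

5206

mov esi, 6 → esi=6
mov eax, 4 → eax=4
add esi, 8 → esi=6+8=14
shr esi, 3 → esi=14>>3=1
imul esi, 19 → esi=1*19=19
add eax, 2 → eax=4+2=6
cmp eax, 18  (cmp 6,18)
jne L0: taken
add esi, 8 → esi=19+8=27
shr esi, 3 → esi=27>>3=3
imul esi, 19 → esi=3*19=57
add eax, 2 → eax=6+2=8
cmp eax, 18  (cmp 8,18)
jne L0: taken
add esi, 8 → esi=57+8=65
shr esi, 3 → esi=65>>3=8
imul esi, 19 → esi=8*19=152
add eax, 2 → eax=8+2=10
cmp eax, 18  (cmp 10,18)
jne L0: taken
add esi, 8 → esi=152+8=160
shr esi, 3 → esi=160>>3=20
imul esi, 19 → esi=20*19=380
add eax, 2 → eax=10+2=12
cmp eax, 18  (cmp 12,18)
jne L0: taken
add esi, 8 → esi=380+8=388
shr esi, 3 → esi=388>>3=48
imul esi, 19 → esi=48*19=912
add eax, 2 → eax=12+2=14
cmp eax, 18  (cmp 14,18)
jne L0: taken
add esi, 8 → esi=912+8=920
shr esi, 3 → esi=920>>3=115
imul esi, 19 → esi=115*19=2185
add eax, 2 → eax=14+2=16
cmp eax, 18  (cmp 16,18)
jne L0: taken
add esi, 8 → esi=2185+8=2193
shr esi, 3 → esi=2193>>3=274
imul esi, 19 → esi=274*19=5206
add eax, 2 → eax=16+2=18
cmp eax, 18  (cmp 18,18)
jne L0: not taken
halt.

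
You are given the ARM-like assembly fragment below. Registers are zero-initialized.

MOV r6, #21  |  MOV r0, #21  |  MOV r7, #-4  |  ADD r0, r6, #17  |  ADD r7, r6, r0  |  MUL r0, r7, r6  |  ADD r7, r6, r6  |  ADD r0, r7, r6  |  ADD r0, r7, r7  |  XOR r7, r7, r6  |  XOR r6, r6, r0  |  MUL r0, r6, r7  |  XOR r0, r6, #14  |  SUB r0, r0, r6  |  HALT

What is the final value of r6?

65

r6=21
r0=21
r7=-4
r0=21+17=38
r7=21+38=59
r0=59*21=1239
r7=21+21=42
r0=42+21=63
r0=42+42=84
r7=42^21=63
r6=21^84=65
r0=65*63=4095
r0=65^14=79
r0=79-65=14
halt.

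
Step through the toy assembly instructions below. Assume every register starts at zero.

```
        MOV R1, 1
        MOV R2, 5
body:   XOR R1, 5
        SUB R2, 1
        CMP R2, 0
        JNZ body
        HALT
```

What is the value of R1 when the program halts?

MOV R1, 1 → R1=1
MOV R2, 5 → R2=5
XOR R1, 5 → R1=1^5=4
SUB R2, 1 → R2=5-1=4
CMP R2, 0  (cmp 4,0)
JNZ body: taken
XOR R1, 5 → R1=4^5=1
SUB R2, 1 → R2=4-1=3
CMP R2, 0  (cmp 3,0)
JNZ body: taken
XOR R1, 5 → R1=1^5=4
SUB R2, 1 → R2=3-1=2
CMP R2, 0  (cmp 2,0)
JNZ body: taken
XOR R1, 5 → R1=4^5=1
SUB R2, 1 → R2=2-1=1
CMP R2, 0  (cmp 1,0)
JNZ body: taken
XOR R1, 5 → R1=1^5=4
SUB R2, 1 → R2=1-1=0
CMP R2, 0  (cmp 0,0)
JNZ body: not taken
halt.

4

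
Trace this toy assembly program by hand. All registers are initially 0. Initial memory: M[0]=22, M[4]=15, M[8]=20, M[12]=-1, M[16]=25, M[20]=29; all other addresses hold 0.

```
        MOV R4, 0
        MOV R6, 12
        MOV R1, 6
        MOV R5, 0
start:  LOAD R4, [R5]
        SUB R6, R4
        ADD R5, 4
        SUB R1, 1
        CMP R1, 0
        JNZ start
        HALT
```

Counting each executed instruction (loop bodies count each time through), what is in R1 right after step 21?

R4=0
R6=12
R1=6
R5=0
R4=M[0]=22
R6=12-22=-10
R5=0+4=4
R1=6-1=5
CMP R1, 0  (cmp 5,0)
JNZ start: taken
R4=M[4]=15
R6=(-10)-15=-25
R5=4+4=8
R1=5-1=4
CMP R1, 0  (cmp 4,0)
JNZ start: taken
R4=M[8]=20
R6=(-25)-20=-45
R5=8+4=12
R1=4-1=3
CMP R1, 0  (cmp 3,0)
After step 21: R1 = 3.

3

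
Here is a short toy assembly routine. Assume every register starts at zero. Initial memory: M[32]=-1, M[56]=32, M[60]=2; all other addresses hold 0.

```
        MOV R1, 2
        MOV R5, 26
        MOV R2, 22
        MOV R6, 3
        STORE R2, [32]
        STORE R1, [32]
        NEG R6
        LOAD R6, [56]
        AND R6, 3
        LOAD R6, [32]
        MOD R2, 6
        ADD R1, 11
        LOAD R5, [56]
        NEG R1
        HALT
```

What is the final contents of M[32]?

2

R1=2
R5=26
R2=22
R6=3
STORE R2, [32] → M[32]=22
STORE R1, [32] → M[32]=2
R6=-(3)=-3
R6=M[56]=32
R6=32&3=0
R6=M[32]=2
R2=22%6=4
R1=2+11=13
R5=M[56]=32
R1=-(13)=-13
halt.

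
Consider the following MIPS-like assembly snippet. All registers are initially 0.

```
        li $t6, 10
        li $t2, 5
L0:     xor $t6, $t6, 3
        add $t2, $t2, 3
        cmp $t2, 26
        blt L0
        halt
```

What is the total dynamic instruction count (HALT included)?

31

$t6=10
$t2=5
$t6=10^3=9
$t2=5+3=8
cmp $t2, 26  (cmp 8,26)
blt L0: taken
$t6=9^3=10
$t2=8+3=11
cmp $t2, 26  (cmp 11,26)
blt L0: taken
$t6=10^3=9
$t2=11+3=14
cmp $t2, 26  (cmp 14,26)
blt L0: taken
$t6=9^3=10
$t2=14+3=17
cmp $t2, 26  (cmp 17,26)
blt L0: taken
$t6=10^3=9
$t2=17+3=20
cmp $t2, 26  (cmp 20,26)
blt L0: taken
$t6=9^3=10
$t2=20+3=23
cmp $t2, 26  (cmp 23,26)
blt L0: taken
$t6=10^3=9
$t2=23+3=26
cmp $t2, 26  (cmp 26,26)
blt L0: not taken
halt.
Total executed instructions: 31.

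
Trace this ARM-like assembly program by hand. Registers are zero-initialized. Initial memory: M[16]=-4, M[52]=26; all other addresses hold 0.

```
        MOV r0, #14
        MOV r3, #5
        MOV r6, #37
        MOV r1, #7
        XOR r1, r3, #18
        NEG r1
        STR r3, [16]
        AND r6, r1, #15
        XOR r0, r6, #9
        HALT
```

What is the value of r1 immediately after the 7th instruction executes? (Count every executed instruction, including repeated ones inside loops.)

-23

MOV r0, #14 → r0=14
MOV r3, #5 → r3=5
MOV r6, #37 → r6=37
MOV r1, #7 → r1=7
XOR r1, r3, #18 → r1=5^18=23
NEG r1 → r1=-(23)=-23
STR r3, [16] → M[16]=5
After step 7: r1 = -23.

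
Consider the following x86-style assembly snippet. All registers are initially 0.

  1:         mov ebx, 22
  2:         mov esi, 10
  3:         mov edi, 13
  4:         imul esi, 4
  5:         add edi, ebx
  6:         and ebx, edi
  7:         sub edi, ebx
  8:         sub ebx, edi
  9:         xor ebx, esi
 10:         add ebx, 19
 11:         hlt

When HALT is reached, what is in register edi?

33

mov ebx, 22 → ebx=22
mov esi, 10 → esi=10
mov edi, 13 → edi=13
imul esi, 4 → esi=10*4=40
add edi, ebx → edi=13+22=35
and ebx, edi → ebx=22&35=2
sub edi, ebx → edi=35-2=33
sub ebx, edi → ebx=2-33=-31
xor ebx, esi → ebx=(-31)^40=-55
add ebx, 19 → ebx=(-55)+19=-36
halt.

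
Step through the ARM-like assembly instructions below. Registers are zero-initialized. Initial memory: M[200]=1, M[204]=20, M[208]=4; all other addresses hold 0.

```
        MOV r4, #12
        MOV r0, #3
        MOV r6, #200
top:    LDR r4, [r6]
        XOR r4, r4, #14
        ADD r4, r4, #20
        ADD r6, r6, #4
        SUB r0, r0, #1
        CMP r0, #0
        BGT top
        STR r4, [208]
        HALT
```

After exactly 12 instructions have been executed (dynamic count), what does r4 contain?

26

MOV r4, #12 → r4=12
MOV r0, #3 → r0=3
MOV r6, #200 → r6=200
LDR r4, [r6] → r4=M[200]=1
XOR r4, r4, #14 → r4=1^14=15
ADD r4, r4, #20 → r4=15+20=35
ADD r6, r6, #4 → r6=200+4=204
SUB r0, r0, #1 → r0=3-1=2
CMP r0, #0  (cmp 2,0)
BGT top: taken
LDR r4, [r6] → r4=M[204]=20
XOR r4, r4, #14 → r4=20^14=26
After step 12: r4 = 26.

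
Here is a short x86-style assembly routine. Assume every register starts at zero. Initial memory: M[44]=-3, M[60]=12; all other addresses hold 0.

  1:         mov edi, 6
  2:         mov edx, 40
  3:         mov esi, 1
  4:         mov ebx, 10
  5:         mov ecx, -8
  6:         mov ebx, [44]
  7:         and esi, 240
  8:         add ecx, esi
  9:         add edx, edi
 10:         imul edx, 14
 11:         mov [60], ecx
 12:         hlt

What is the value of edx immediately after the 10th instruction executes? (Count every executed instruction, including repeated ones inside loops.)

644

edi=6
edx=40
esi=1
ebx=10
ecx=-8
ebx=M[44]=-3
esi=1&240=0
ecx=(-8)+0=-8
edx=40+6=46
edx=46*14=644
After step 10: edx = 644.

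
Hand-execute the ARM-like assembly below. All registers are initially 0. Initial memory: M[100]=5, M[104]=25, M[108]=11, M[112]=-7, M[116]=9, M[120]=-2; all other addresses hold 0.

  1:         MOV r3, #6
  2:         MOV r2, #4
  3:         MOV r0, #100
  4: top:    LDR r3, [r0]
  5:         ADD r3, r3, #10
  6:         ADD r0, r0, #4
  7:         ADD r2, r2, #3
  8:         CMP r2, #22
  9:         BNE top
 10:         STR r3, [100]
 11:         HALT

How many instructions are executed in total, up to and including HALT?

MOV r3, #6 → r3=6
MOV r2, #4 → r2=4
MOV r0, #100 → r0=100
LDR r3, [r0] → r3=M[100]=5
ADD r3, r3, #10 → r3=5+10=15
ADD r0, r0, #4 → r0=100+4=104
ADD r2, r2, #3 → r2=4+3=7
CMP r2, #22  (cmp 7,22)
BNE top: taken
LDR r3, [r0] → r3=M[104]=25
ADD r3, r3, #10 → r3=25+10=35
ADD r0, r0, #4 → r0=104+4=108
ADD r2, r2, #3 → r2=7+3=10
CMP r2, #22  (cmp 10,22)
BNE top: taken
LDR r3, [r0] → r3=M[108]=11
ADD r3, r3, #10 → r3=11+10=21
ADD r0, r0, #4 → r0=108+4=112
ADD r2, r2, #3 → r2=10+3=13
CMP r2, #22  (cmp 13,22)
BNE top: taken
LDR r3, [r0] → r3=M[112]=-7
ADD r3, r3, #10 → r3=(-7)+10=3
ADD r0, r0, #4 → r0=112+4=116
ADD r2, r2, #3 → r2=13+3=16
CMP r2, #22  (cmp 16,22)
BNE top: taken
LDR r3, [r0] → r3=M[116]=9
ADD r3, r3, #10 → r3=9+10=19
ADD r0, r0, #4 → r0=116+4=120
ADD r2, r2, #3 → r2=16+3=19
CMP r2, #22  (cmp 19,22)
BNE top: taken
LDR r3, [r0] → r3=M[120]=-2
ADD r3, r3, #10 → r3=(-2)+10=8
ADD r0, r0, #4 → r0=120+4=124
ADD r2, r2, #3 → r2=19+3=22
CMP r2, #22  (cmp 22,22)
BNE top: not taken
STR r3, [100] → M[100]=8
halt.
Total executed instructions: 41.

41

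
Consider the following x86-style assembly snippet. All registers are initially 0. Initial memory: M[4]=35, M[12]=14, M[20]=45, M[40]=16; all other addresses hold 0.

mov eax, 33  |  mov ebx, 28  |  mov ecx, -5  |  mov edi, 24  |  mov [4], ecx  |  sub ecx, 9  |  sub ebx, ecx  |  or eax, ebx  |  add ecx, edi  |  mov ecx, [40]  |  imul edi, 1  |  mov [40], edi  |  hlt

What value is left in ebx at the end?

mov eax, 33 → eax=33
mov ebx, 28 → ebx=28
mov ecx, -5 → ecx=-5
mov edi, 24 → edi=24
mov [4], ecx → M[4]=-5
sub ecx, 9 → ecx=(-5)-9=-14
sub ebx, ecx → ebx=28-(-14)=42
or eax, ebx → eax=33|42=43
add ecx, edi → ecx=(-14)+24=10
mov ecx, [40] → ecx=M[40]=16
imul edi, 1 → edi=24*1=24
mov [40], edi → M[40]=24
halt.

42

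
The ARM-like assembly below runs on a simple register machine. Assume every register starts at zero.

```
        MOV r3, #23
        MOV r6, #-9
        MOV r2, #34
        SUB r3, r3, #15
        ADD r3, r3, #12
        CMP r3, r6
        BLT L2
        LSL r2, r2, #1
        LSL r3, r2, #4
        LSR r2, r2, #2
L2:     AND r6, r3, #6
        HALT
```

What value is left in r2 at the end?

after MOV r3, #23: r3=23
after MOV r6, #-9: r6=-9
after MOV r2, #34: r2=34
after SUB r3, r3, #15: r3=23-15=8
after ADD r3, r3, #12: r3=8+12=20
CMP r3, r6  (cmp 20,-9)
BLT L2: not taken
after LSL r2, r2, #1: r2=34<<1=68
after LSL r3, r2, #4: r3=68<<4=1088
after LSR r2, r2, #2: r2=68>>2=17
after AND r6, r3, #6: r6=1088&6=0
halt.

17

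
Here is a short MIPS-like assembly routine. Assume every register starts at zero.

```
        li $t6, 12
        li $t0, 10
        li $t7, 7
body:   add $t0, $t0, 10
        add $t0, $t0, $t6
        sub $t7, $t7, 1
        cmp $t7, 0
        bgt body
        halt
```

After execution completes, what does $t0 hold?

$t6=12
$t0=10
$t7=7
$t0=10+10=20
$t0=20+12=32
$t7=7-1=6
cmp $t7, 0  (cmp 6,0)
bgt body: taken
$t0=32+10=42
$t0=42+12=54
$t7=6-1=5
cmp $t7, 0  (cmp 5,0)
bgt body: taken
$t0=54+10=64
$t0=64+12=76
$t7=5-1=4
cmp $t7, 0  (cmp 4,0)
bgt body: taken
$t0=76+10=86
$t0=86+12=98
$t7=4-1=3
cmp $t7, 0  (cmp 3,0)
bgt body: taken
$t0=98+10=108
$t0=108+12=120
$t7=3-1=2
cmp $t7, 0  (cmp 2,0)
bgt body: taken
$t0=120+10=130
$t0=130+12=142
$t7=2-1=1
cmp $t7, 0  (cmp 1,0)
bgt body: taken
$t0=142+10=152
$t0=152+12=164
$t7=1-1=0
cmp $t7, 0  (cmp 0,0)
bgt body: not taken
halt.

164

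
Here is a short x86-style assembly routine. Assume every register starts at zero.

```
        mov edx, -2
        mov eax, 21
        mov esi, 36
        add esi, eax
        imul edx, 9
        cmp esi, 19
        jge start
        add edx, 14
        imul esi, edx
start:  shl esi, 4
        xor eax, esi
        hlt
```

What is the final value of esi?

912

after mov edx, -2: edx=-2
after mov eax, 21: eax=21
after mov esi, 36: esi=36
after add esi, eax: esi=36+21=57
after imul edx, 9: edx=(-2)*9=-18
cmp esi, 19  (cmp 57,19)
jge start: taken
after shl esi, 4: esi=57<<4=912
after xor eax, esi: eax=21^912=901
halt.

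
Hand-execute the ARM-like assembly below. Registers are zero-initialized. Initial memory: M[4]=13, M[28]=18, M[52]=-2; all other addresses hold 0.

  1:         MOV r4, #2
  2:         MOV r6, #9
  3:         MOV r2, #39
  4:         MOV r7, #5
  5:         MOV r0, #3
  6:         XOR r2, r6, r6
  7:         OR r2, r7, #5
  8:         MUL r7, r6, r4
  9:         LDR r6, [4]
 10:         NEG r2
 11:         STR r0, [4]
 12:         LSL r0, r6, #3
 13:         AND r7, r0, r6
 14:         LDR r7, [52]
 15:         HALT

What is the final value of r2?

r4=2
r6=9
r2=39
r7=5
r0=3
r2=9^9=0
r2=5|5=5
r7=9*2=18
r6=M[4]=13
r2=-(5)=-5
STR r0, [4] → M[4]=3
r0=13<<3=104
r7=104&13=8
r7=M[52]=-2
halt.

-5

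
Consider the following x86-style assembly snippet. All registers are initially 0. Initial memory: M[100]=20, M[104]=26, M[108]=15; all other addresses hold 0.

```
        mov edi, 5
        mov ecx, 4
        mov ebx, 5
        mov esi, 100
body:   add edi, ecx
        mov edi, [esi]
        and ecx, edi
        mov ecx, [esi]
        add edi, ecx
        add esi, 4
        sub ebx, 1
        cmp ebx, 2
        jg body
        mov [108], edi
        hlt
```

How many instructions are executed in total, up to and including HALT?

edi=5
ecx=4
ebx=5
esi=100
edi=5+4=9
edi=M[100]=20
ecx=4&20=4
ecx=M[100]=20
edi=20+20=40
esi=100+4=104
ebx=5-1=4
cmp ebx, 2  (cmp 4,2)
jg body: taken
edi=40+20=60
edi=M[104]=26
ecx=20&26=16
ecx=M[104]=26
edi=26+26=52
esi=104+4=108
ebx=4-1=3
cmp ebx, 2  (cmp 3,2)
jg body: taken
edi=52+26=78
edi=M[108]=15
ecx=26&15=10
ecx=M[108]=15
edi=15+15=30
esi=108+4=112
ebx=3-1=2
cmp ebx, 2  (cmp 2,2)
jg body: not taken
mov [108], edi → M[108]=30
halt.
Total executed instructions: 33.

33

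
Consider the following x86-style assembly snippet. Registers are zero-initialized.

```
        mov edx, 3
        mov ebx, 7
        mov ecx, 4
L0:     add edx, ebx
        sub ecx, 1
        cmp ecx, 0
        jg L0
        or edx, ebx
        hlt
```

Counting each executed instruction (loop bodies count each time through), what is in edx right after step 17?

edx=3
ebx=7
ecx=4
edx=3+7=10
ecx=4-1=3
cmp ecx, 0  (cmp 3,0)
jg L0: taken
edx=10+7=17
ecx=3-1=2
cmp ecx, 0  (cmp 2,0)
jg L0: taken
edx=17+7=24
ecx=2-1=1
cmp ecx, 0  (cmp 1,0)
jg L0: taken
edx=24+7=31
ecx=1-1=0
After step 17: edx = 31.

31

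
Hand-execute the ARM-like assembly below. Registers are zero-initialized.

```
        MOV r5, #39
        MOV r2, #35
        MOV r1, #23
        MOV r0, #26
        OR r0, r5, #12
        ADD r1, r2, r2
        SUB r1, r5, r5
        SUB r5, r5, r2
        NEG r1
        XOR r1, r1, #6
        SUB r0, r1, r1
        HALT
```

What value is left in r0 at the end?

r5=39
r2=35
r1=23
r0=26
r0=39|12=47
r1=35+35=70
r1=39-39=0
r5=39-35=4
r1=-(0)=0
r1=0^6=6
r0=6-6=0
halt.

0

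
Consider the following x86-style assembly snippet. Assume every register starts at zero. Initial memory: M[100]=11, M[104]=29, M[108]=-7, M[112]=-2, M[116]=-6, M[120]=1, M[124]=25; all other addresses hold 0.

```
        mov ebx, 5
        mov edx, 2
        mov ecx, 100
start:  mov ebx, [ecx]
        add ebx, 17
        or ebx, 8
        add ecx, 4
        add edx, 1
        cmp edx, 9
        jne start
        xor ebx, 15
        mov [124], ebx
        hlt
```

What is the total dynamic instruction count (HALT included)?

ebx=5
edx=2
ecx=100
ebx=M[100]=11
ebx=11+17=28
ebx=28|8=28
ecx=100+4=104
edx=2+1=3
cmp edx, 9  (cmp 3,9)
jne start: taken
ebx=M[104]=29
ebx=29+17=46
ebx=46|8=46
ecx=104+4=108
edx=3+1=4
cmp edx, 9  (cmp 4,9)
jne start: taken
ebx=M[108]=-7
ebx=(-7)+17=10
ebx=10|8=10
ecx=108+4=112
edx=4+1=5
cmp edx, 9  (cmp 5,9)
jne start: taken
ebx=M[112]=-2
ebx=(-2)+17=15
ebx=15|8=15
ecx=112+4=116
edx=5+1=6
cmp edx, 9  (cmp 6,9)
jne start: taken
ebx=M[116]=-6
ebx=(-6)+17=11
ebx=11|8=11
ecx=116+4=120
edx=6+1=7
cmp edx, 9  (cmp 7,9)
jne start: taken
ebx=M[120]=1
ebx=1+17=18
ebx=18|8=26
ecx=120+4=124
edx=7+1=8
cmp edx, 9  (cmp 8,9)
jne start: taken
ebx=M[124]=25
ebx=25+17=42
ebx=42|8=42
ecx=124+4=128
edx=8+1=9
cmp edx, 9  (cmp 9,9)
jne start: not taken
ebx=42^15=37
mov [124], ebx → M[124]=37
halt.
Total executed instructions: 55.

55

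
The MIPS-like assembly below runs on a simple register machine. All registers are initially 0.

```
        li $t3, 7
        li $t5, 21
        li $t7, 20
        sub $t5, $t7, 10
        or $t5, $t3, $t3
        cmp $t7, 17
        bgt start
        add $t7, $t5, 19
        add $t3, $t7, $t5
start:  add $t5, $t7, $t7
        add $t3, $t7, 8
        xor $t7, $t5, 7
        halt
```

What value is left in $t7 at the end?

after li $t3, 7: $t3=7
after li $t5, 21: $t5=21
after li $t7, 20: $t7=20
after sub $t5, $t7, 10: $t5=20-10=10
after or $t5, $t3, $t3: $t5=7|7=7
cmp $t7, 17  (cmp 20,17)
bgt start: taken
after add $t5, $t7, $t7: $t5=20+20=40
after add $t3, $t7, 8: $t3=20+8=28
after xor $t7, $t5, 7: $t7=40^7=47
halt.

47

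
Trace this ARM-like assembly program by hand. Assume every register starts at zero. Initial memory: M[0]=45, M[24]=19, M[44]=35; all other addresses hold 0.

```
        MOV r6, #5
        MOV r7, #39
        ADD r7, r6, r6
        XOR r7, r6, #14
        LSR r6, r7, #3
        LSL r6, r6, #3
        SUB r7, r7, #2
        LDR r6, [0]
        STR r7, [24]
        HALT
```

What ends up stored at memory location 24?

after MOV r6, #5: r6=5
after MOV r7, #39: r7=39
after ADD r7, r6, r6: r7=5+5=10
after XOR r7, r6, #14: r7=5^14=11
after LSR r6, r7, #3: r6=11>>3=1
after LSL r6, r6, #3: r6=1<<3=8
after SUB r7, r7, #2: r7=11-2=9
after LDR r6, [0]: r6=M[0]=45
STR r7, [24] → M[24]=9
halt.

9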